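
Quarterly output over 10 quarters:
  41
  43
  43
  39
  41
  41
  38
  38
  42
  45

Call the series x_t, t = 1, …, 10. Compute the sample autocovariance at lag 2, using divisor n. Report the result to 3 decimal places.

-1.842

Mean x̄ = (41 + 43 + 43 + 39 + 41 + 41 + 38 + 38 + 42 + 45)/10 = 41.1000
Σ_{t=1}^{8}(x_t−x̄)(x_{t+2}−x̄) = -18.4200
γ_2 = -18.4200 / 10 = -1.842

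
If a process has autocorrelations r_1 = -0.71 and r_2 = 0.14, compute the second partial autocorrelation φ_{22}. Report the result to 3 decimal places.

-0.734

φ_{22} = (r_2 − r_1²) / (1 − r_1²)
r_1² = (-0.71)² = 0.5041
Numerator = 0.14 − 0.5041 = -0.3641; denominator = 1 − 0.5041 = 0.4959
φ_{22} = -0.3641 / 0.4959 = -0.734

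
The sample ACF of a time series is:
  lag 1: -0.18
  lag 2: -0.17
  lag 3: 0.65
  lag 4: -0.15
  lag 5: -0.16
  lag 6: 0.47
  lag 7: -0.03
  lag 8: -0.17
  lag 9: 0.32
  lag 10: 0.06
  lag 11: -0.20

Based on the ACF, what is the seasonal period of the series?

3

The largest autocorrelation is r_3 = 0.65, with weaker echoes at lags 6 (0.47) and 9 (0.32); the remaining lags stay at or below 0.06.
The dominant spike at lag 3 indicates a seasonal period of 3.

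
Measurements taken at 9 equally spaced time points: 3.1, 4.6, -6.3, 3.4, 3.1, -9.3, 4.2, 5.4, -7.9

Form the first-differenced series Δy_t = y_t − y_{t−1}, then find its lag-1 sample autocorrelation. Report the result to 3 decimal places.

-0.405

First differences Δy: 1.5, -10.9, 9.7, -0.3, -12.4, 13.5, 1.2, -13.3
Mean of differences = -1.3750
Numerator Σ(Δy_t−Δȳ)(Δy_{t+1}−Δȳ) = -289.2206
Denominator Σ(Δy_t−Δȳ)² = 714.4550
r_1(Δy) = -289.2206 / 714.4550 = -0.405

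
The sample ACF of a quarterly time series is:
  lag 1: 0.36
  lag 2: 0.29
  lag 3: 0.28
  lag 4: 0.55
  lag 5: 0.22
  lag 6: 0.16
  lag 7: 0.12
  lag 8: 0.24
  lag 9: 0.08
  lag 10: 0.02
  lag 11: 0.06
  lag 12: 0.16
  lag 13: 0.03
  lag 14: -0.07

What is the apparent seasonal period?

4

The largest autocorrelation is r_4 = 0.55; the remaining lags stay at or below 0.36. The elevated value at lag 1 (0.36), dropping to 0.29 at lag 2, reflects decaying short-term dependence rather than seasonality.
The dominant spike at lag 4 indicates a seasonal period of 4.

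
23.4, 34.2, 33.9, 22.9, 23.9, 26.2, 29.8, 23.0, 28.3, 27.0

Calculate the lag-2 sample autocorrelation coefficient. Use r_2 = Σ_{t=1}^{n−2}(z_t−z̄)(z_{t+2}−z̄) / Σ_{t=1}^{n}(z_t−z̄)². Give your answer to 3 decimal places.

-0.449

Mean z̄ = (23.4 + 34.2 + 33.9 + 22.9 + 23.9 + 26.2 + 29.8 + 23.0 + 28.3 + 27.0)/10 = 27.2600
Numerator Σ_{t=1}^{8}(z_t−z̄)(z_{t+2}−z̄) = -73.8472
Denominator Σ(z_t−z̄)² = 164.3240
r_2 = -73.8472 / 164.3240 = -0.449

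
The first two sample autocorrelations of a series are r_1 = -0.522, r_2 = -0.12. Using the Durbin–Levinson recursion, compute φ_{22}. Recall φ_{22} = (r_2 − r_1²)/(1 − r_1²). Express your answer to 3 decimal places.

-0.539

φ_{22} = (r_2 − r_1²) / (1 − r_1²)
r_1² = (-0.522)² = 0.272484
Numerator = -0.12 − 0.2725 = -0.3925; denominator = 1 − 0.2725 = 0.7275
φ_{22} = -0.3925 / 0.7275 = -0.539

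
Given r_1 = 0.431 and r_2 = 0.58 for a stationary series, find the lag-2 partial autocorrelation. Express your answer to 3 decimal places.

0.484

φ_{22} = (r_2 − r_1²) / (1 − r_1²)
r_1² = (0.431)² = 0.185761
Numerator = 0.58 − 0.1858 = 0.3942; denominator = 1 − 0.1858 = 0.8142
φ_{22} = 0.3942 / 0.8142 = 0.484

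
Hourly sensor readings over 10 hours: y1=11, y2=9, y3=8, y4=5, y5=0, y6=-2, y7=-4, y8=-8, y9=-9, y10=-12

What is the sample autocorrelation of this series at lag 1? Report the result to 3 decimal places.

Mean ȳ = (11 + 9 + 8 + 5 + 0 − 2 − 4 − 8 − 9 − 12)/10 = -0.2000
Numerator Σ_{t=1}^{9}(y_t−ȳ)(y_{t+1}−ȳ) = 430.7600
Denominator Σ(y_t−ȳ)² = 599.6000
r_1 = 430.7600 / 599.6000 = 0.718

0.718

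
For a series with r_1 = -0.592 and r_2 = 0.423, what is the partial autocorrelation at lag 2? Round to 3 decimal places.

0.112

φ_{22} = (r_2 − r_1²) / (1 − r_1²)
r_1² = (-0.592)² = 0.350464
Numerator = 0.423 − 0.3505 = 0.0725; denominator = 1 − 0.3505 = 0.6495
φ_{22} = 0.0725 / 0.6495 = 0.112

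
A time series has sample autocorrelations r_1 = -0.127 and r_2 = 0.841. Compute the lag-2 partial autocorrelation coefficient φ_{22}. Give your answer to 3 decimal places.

0.838

φ_{22} = (r_2 − r_1²) / (1 − r_1²)
r_1² = (-0.127)² = 0.016129
Numerator = 0.841 − 0.0161 = 0.8249; denominator = 1 − 0.0161 = 0.9839
φ_{22} = 0.8249 / 0.9839 = 0.838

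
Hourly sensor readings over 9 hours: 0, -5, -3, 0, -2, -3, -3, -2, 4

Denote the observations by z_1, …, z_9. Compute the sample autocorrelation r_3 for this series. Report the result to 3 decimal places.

Mean z̄ = (0 − 5 − 3 + 0 − 2 − 3 − 3 − 2 + 4)/9 = -1.5556
Numerator Σ_{t=1}^{6}(z_t−z̄)(z_{t+3}−z̄) = -4.0370
Denominator Σ(z_t−z̄)² = 54.2222
r_3 = -4.0370 / 54.2222 = -0.074

-0.074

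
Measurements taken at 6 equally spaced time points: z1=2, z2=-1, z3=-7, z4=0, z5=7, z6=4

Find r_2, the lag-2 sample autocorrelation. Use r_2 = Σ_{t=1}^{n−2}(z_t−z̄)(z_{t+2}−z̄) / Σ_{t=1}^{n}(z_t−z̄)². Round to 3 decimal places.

Mean z̄ = (2 − 1 − 7 + 0 + 7 + 4)/6 = 0.8333
Numerator Σ_{t=1}^{4}(z_t−z̄)(z_{t+2}−z̄) = -58.5556
Denominator Σ(z_t−z̄)² = 114.8333
r_2 = -58.5556 / 114.8333 = -0.510

-0.510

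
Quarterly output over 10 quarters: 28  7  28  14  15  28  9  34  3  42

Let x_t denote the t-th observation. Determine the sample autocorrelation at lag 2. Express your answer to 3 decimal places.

Mean x̄ = (28 + 7 + 28 + 14 + 15 + 28 + 9 + 34 + 3 + 42)/10 = 20.8000
Numerator Σ_{t=1}^{8}(x_t−x̄)(x_{t+2}−x̄) = 708.3200
Denominator Σ(x_t−x̄)² = 1505.6000
r_2 = 708.3200 / 1505.6000 = 0.470

0.470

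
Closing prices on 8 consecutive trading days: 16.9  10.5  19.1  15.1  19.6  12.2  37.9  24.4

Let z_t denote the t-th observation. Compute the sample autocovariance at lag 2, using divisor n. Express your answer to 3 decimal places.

4.792

Mean z̄ = (16.9 + 10.5 + 19.1 + 15.1 + 19.6 + 12.2 + 37.9 + 24.4)/8 = 19.4625
Σ_{t=1}^{6}(z_t−z̄)(z_{t+2}−z̄) = 38.3372
γ_2 = 38.3372 / 8 = 4.792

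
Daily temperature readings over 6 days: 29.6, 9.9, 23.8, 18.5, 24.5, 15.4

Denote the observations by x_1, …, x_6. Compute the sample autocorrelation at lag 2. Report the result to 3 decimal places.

Mean x̄ = (29.6 + 9.9 + 23.8 + 18.5 + 24.5 + 15.4)/6 = 20.2833
Deviations from mean: 9.3167, -10.3833, 3.5167, -1.7833, 4.2167, -4.8833
Numerator Σ_{t=1}^{4}(x_t−x̄)(x_{t+2}−x̄) = 74.8178
Denominator Σ(x_t−x̄)² = 251.7883
r_2 = 74.8178 / 251.7883 = 0.297

0.297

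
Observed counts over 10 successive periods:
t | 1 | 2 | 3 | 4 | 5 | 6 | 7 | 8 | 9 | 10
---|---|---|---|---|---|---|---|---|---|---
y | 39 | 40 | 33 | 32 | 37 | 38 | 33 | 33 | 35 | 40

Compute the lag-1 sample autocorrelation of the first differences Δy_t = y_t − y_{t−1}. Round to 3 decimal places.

First differences Δy: 1, -7, -1, 5, 1, -5, 0, 2, 5
Mean of differences = 0.1111
Numerator Σ(Δy_t−Δȳ)(Δy_{t+1}−Δȳ) = 5.5432
Denominator Σ(Δy_t−Δȳ)² = 130.8889
r_1(Δy) = 5.5432 / 130.8889 = 0.042

0.042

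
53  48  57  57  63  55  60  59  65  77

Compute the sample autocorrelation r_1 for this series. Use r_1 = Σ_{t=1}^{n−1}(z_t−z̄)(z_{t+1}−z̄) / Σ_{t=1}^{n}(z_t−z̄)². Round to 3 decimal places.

0.315

Mean z̄ = (53 + 48 + 57 + 57 + 63 + 55 + 60 + 59 + 65 + 77)/10 = 59.4000
Numerator Σ_{t=1}^{9}(z_t−z̄)(z_{t+1}−z̄) = 175.0400
Denominator Σ(z_t−z̄)² = 556.4000
r_1 = 175.0400 / 556.4000 = 0.315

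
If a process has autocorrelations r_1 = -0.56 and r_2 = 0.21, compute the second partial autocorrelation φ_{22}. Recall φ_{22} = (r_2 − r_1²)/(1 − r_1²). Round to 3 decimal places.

φ_{22} = (r_2 − r_1²) / (1 − r_1²)
r_1² = (-0.56)² = 0.3136
Numerator = 0.21 − 0.3136 = -0.1036; denominator = 1 − 0.3136 = 0.6864
φ_{22} = -0.1036 / 0.6864 = -0.151

-0.151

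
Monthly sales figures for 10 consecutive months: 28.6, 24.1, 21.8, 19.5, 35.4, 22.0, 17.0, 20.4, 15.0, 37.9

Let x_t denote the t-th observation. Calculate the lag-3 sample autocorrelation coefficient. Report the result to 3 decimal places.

Mean x̄ = (28.6 + 24.1 + 21.8 + 19.5 + 35.4 + 22.0 + 17.0 + 20.4 + 15.0 + 37.9)/10 = 24.1700
Σ(x_t−x̄)(x_{t+3}−x̄) = (-20.6881) + (-0.7861) + (5.1429) + (33.4839) + (-42.3371) + (19.8989) + (-98.4441) = -103.7297
Denominator Σ(x_t−x̄)² = 516.1010
r_3 = -103.7297 / 516.1010 = -0.201

-0.201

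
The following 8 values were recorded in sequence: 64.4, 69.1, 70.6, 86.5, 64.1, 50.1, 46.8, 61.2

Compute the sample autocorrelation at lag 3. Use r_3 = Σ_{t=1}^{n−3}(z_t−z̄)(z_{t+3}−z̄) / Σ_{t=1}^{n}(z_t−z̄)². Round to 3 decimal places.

-0.440

Mean z̄ = (64.4 + 69.1 + 70.6 + 86.5 + 64.1 + 50.1 + 46.8 + 61.2)/8 = 64.1000
Deviations from mean: 0.3000, 5.0000, 6.5000, 22.4000, 0.0000, -14.0000, -17.3000, -2.9000
Σ(z_t−z̄)(z_{t+3}−z̄) = (6.7200) + (0.0000) + (-91.0000) + (-387.5200) + (0.0000) = -471.8000
Denominator Σ(z_t−z̄)² = 1072.8000
r_3 = -471.8000 / 1072.8000 = -0.440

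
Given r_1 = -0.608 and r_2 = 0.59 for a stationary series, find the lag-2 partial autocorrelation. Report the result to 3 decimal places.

0.350

φ_{22} = (r_2 − r_1²) / (1 − r_1²)
r_1² = (-0.608)² = 0.369664
Numerator = 0.59 − 0.3697 = 0.2203; denominator = 1 − 0.3697 = 0.6303
φ_{22} = 0.2203 / 0.6303 = 0.350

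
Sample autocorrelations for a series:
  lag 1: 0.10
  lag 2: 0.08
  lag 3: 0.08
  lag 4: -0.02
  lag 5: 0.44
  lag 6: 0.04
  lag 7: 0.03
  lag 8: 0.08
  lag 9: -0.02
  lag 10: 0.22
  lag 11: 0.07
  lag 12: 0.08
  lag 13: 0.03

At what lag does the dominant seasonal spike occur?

5

The largest autocorrelation is r_5 = 0.44, with a weaker echo at lag 10 (0.22); the remaining lags stay at or below 0.10.
The dominant spike at lag 5 indicates a seasonal period of 5.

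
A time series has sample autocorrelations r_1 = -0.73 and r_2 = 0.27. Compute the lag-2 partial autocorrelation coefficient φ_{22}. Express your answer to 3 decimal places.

φ_{22} = (r_2 − r_1²) / (1 − r_1²)
r_1² = (-0.73)² = 0.5329
Numerator = 0.27 − 0.5329 = -0.2629; denominator = 1 − 0.5329 = 0.4671
φ_{22} = -0.2629 / 0.4671 = -0.563

-0.563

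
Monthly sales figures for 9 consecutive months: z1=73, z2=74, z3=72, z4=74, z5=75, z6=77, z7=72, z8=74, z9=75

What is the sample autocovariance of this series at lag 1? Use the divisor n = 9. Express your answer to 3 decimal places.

-0.333

Mean z̄ = (73 + 74 + 72 + 74 + 75 + 77 + 72 + 74 + 75)/9 = 74.0000
Σ_{t=1}^{8}(z_t−z̄)(z_{t+1}−z̄) = -3.0000
γ_1 = -3.0000 / 9 = -0.333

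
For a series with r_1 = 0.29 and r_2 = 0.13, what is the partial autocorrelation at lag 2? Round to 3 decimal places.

0.050

φ_{22} = (r_2 − r_1²) / (1 − r_1²)
r_1² = (0.29)² = 0.0841
Numerator = 0.13 − 0.0841 = 0.0459; denominator = 1 − 0.0841 = 0.9159
φ_{22} = 0.0459 / 0.9159 = 0.050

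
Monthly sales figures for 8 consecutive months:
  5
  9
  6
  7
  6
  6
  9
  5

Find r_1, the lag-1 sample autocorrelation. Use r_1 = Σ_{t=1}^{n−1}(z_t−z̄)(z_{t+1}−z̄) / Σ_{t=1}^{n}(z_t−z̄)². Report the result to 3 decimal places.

-0.602

Mean z̄ = (5 + 9 + 6 + 7 + 6 + 6 + 9 + 5)/8 = 6.6250
Deviations from mean: -1.6250, 2.3750, -0.6250, 0.3750, -0.6250, -0.6250, 2.3750, -1.6250
Σ(z_t−z̄)(z_{t+1}−z̄) = (-3.8594) + (-1.4844) + (-0.2344) + (-0.2344) + (0.3906) + (-1.4844) + (-3.8594) = -10.7656
Denominator Σ(z_t−z̄)² = 17.8750
r_1 = -10.7656 / 17.8750 = -0.602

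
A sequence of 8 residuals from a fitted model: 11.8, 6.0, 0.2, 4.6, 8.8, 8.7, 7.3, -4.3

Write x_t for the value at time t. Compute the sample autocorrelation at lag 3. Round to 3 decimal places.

Mean x̄ = (11.8 + 6.0 + 0.2 + 4.6 + 8.8 + 8.7 + 7.3 − 4.3)/8 = 5.3875
Deviations from mean: 6.4125, 0.6125, -5.1875, -0.7875, 3.4125, 3.3125, 1.9125, -9.6875
Σ(x_t−x̄)(x_{t+3}−x̄) = (-5.0498) + (2.0902) + (-17.1836) + (-1.5061) + (-33.0586) = -54.7080
Denominator Σ(x_t−x̄)² = 189.1488
r_3 = -54.7080 / 189.1488 = -0.289

-0.289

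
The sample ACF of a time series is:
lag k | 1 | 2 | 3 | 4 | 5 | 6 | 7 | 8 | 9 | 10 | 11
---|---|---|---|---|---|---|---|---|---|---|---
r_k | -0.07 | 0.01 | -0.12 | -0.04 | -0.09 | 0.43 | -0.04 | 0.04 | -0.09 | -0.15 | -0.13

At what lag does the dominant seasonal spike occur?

6

The largest autocorrelation is r_6 = 0.43; the remaining lags stay at or below 0.04.
The dominant spike at lag 6 indicates a seasonal period of 6.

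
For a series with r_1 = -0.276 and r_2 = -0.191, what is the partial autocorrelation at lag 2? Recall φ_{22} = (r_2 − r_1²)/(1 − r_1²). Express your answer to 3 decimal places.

-0.289

φ_{22} = (r_2 − r_1²) / (1 − r_1²)
r_1² = (-0.276)² = 0.076176
Numerator = -0.191 − 0.0762 = -0.2672; denominator = 1 − 0.0762 = 0.9238
φ_{22} = -0.2672 / 0.9238 = -0.289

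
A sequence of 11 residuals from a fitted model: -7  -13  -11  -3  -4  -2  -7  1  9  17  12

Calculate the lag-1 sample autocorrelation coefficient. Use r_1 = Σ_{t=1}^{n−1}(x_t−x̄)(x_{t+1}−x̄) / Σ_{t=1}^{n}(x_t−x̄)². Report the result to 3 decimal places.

0.702

Mean x̄ = (-7 − 13 − 11 − 3 − 4 − 2 − 7 + 1 + 9 + 17 + 12)/11 = -0.7273
Numerator Σ_{t=1}^{10}(x_t−x̄)(x_{t+1}−x̄) = 650.0165
Denominator Σ(x_t−x̄)² = 926.1818
r_1 = 650.0165 / 926.1818 = 0.702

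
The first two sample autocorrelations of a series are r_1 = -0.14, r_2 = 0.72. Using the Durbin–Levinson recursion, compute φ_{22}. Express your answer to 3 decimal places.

φ_{22} = (r_2 − r_1²) / (1 − r_1²)
r_1² = (-0.14)² = 0.0196
Numerator = 0.72 − 0.0196 = 0.7004; denominator = 1 − 0.0196 = 0.9804
φ_{22} = 0.7004 / 0.9804 = 0.714

0.714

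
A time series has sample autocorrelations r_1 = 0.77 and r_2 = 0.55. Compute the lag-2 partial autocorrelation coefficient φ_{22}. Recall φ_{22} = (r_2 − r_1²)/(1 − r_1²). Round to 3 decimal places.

-0.105

φ_{22} = (r_2 − r_1²) / (1 − r_1²)
r_1² = (0.77)² = 0.5929
Numerator = 0.55 − 0.5929 = -0.0429; denominator = 1 − 0.5929 = 0.4071
φ_{22} = -0.0429 / 0.4071 = -0.105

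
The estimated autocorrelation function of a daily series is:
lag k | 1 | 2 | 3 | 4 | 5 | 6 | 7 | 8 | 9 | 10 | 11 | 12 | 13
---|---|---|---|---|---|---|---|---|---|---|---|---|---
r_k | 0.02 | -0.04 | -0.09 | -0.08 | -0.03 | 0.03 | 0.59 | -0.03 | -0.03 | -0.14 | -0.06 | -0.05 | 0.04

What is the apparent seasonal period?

The largest autocorrelation is r_7 = 0.59; the remaining lags stay at or below 0.04.
The dominant spike at lag 7 indicates a seasonal period of 7.

7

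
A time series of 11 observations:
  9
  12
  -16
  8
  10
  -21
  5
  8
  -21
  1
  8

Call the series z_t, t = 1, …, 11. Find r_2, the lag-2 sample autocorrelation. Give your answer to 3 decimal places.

-0.447

Mean z̄ = (9 + 12 − 16 + 8 + 10 − 21 + 5 + 8 − 21 + 1 + 8)/11 = 0.2727
Numerator Σ_{t=1}^{9}(z_t−z̄)(z_{t+2}−z̄) = -751.7851
Denominator Σ(z_t−z̄)² = 1680.1818
r_2 = -751.7851 / 1680.1818 = -0.447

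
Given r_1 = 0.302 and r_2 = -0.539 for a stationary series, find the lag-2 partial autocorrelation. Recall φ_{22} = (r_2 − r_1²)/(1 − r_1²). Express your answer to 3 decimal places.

φ_{22} = (r_2 − r_1²) / (1 − r_1²)
r_1² = (0.302)² = 0.091204
Numerator = -0.539 − 0.0912 = -0.6302; denominator = 1 − 0.0912 = 0.9088
φ_{22} = -0.6302 / 0.9088 = -0.693

-0.693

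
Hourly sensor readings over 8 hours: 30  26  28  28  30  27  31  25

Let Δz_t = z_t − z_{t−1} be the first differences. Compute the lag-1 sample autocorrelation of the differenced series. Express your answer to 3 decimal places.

First differences Δz: -4, 2, 0, 2, -3, 4, -6
Mean of differences = -0.7143
Numerator Σ(Δz_t−Δz̄)(Δz_{t+1}−Δz̄) = -46.9388
Denominator Σ(Δz_t−Δz̄)² = 81.4286
r_1(Δz) = -46.9388 / 81.4286 = -0.576

-0.576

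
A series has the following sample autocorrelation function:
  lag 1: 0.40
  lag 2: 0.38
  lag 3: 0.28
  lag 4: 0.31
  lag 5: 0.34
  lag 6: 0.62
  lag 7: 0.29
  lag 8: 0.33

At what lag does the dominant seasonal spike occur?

6

The largest autocorrelation is r_6 = 0.62; the remaining lags stay at or below 0.40. The elevated value at lag 1 (0.40), dropping to 0.38 at lag 2, reflects decaying short-term dependence rather than seasonality.
The dominant spike at lag 6 indicates a seasonal period of 6.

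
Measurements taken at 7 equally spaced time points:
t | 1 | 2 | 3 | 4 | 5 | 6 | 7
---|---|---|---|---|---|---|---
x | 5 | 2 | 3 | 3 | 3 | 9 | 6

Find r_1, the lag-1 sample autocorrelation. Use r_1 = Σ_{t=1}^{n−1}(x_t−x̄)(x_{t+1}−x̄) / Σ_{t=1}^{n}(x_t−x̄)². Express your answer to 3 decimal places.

Mean x̄ = (5 + 2 + 3 + 3 + 3 + 9 + 6)/7 = 4.4286
Deviations from mean: 0.5714, -2.4286, -1.4286, -1.4286, -1.4286, 4.5714, 1.5714
Numerator Σ_{t=1}^{6}(x_t−x̄)(x_{t+1}−x̄) = 6.8163
Denominator Σ(x_t−x̄)² = 35.7143
r_1 = 6.8163 / 35.7143 = 0.191

0.191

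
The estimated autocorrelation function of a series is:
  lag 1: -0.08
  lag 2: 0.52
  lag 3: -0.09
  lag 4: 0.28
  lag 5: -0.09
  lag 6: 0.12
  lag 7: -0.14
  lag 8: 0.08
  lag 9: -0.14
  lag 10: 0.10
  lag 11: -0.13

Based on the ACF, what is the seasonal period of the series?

2

The largest autocorrelation is r_2 = 0.52, with a weaker echo at lag 4 (0.28); the remaining lags stay at or below 0.12.
The dominant spike at lag 2 indicates a seasonal period of 2.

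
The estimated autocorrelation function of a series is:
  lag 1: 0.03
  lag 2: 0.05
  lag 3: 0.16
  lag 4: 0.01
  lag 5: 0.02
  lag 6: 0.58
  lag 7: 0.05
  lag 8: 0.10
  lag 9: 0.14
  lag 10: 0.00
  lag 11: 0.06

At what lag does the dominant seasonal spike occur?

The largest autocorrelation is r_6 = 0.58; the remaining lags stay at or below 0.16.
The dominant spike at lag 6 indicates a seasonal period of 6.

6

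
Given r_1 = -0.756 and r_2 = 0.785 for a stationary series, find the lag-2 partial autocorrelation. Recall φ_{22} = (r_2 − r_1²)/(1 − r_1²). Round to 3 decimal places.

φ_{22} = (r_2 − r_1²) / (1 − r_1²)
r_1² = (-0.756)² = 0.571536
Numerator = 0.785 − 0.5715 = 0.2135; denominator = 1 − 0.5715 = 0.4285
φ_{22} = 0.2135 / 0.4285 = 0.498

0.498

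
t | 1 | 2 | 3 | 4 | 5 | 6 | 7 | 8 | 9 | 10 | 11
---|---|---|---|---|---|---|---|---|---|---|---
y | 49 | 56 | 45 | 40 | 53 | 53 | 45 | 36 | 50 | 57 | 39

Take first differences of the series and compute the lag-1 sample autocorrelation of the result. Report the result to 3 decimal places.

First differences Δy: 7, -11, -5, 13, 0, -8, -9, 14, 7, -18
Mean of differences = -1.0000
Numerator Σ(Δy_t−Δȳ)(Δy_{t+1}−Δȳ) = -169.0000
Denominator Σ(Δy_t−Δȳ)² = 1068.0000
r_1(Δy) = -169.0000 / 1068.0000 = -0.158

-0.158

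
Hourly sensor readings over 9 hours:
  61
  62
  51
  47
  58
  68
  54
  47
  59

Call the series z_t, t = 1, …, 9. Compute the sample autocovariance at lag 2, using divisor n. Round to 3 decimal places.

Mean z̄ = (61 + 62 + 51 + 47 + 58 + 68 + 54 + 47 + 59)/9 = 56.3333
Σ_{t=1}^{7}(z_t−z̄)(z_{t+2}−z̄) = -314.5556
γ_2 = -314.5556 / 9 = -34.951

-34.951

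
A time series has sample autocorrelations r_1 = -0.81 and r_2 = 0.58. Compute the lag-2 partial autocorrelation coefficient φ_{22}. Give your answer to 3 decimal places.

φ_{22} = (r_2 − r_1²) / (1 − r_1²)
r_1² = (-0.81)² = 0.6561
Numerator = 0.58 − 0.6561 = -0.0761; denominator = 1 − 0.6561 = 0.3439
φ_{22} = -0.0761 / 0.3439 = -0.221

-0.221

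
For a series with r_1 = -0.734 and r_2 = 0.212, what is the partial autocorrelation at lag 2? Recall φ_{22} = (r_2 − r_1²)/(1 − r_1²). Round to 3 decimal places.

φ_{22} = (r_2 − r_1²) / (1 − r_1²)
r_1² = (-0.734)² = 0.538756
Numerator = 0.212 − 0.5388 = -0.3268; denominator = 1 − 0.5388 = 0.4612
φ_{22} = -0.3268 / 0.4612 = -0.708

-0.708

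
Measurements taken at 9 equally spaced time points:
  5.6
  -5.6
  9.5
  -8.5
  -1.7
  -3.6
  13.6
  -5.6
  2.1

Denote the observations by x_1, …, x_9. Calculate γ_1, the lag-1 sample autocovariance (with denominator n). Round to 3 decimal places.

-31.201

Mean x̄ = (5.6 − 5.6 + 9.5 − 8.5 − 1.7 − 3.6 + 13.6 − 5.6 + 2.1)/9 = 0.6444
Σ_{t=1}^{8}(x_t−x̄)(x_{t+1}−x̄) = -280.8109
γ_1 = -280.8109 / 9 = -31.201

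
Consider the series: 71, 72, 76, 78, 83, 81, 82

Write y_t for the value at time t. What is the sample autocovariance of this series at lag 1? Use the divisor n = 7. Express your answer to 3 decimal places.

Mean ȳ = (71 + 72 + 76 + 78 + 83 + 81 + 82)/7 = 77.5714
Deviations: -6.5714, -5.5714, -1.5714, 0.4286, 5.4286, 3.4286, 4.4286
Σ_{t=1}^{6}(y_t−ȳ)(y_{t+1}−ȳ) = 80.8163
γ_1 = 80.8163 / 7 = 11.545

11.545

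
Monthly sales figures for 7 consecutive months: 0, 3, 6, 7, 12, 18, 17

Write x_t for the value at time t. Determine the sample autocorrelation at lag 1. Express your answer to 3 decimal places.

0.602

Mean x̄ = (0 + 3 + 6 + 7 + 12 + 18 + 17)/7 = 9.0000
Deviations from mean: -9.0000, -6.0000, -3.0000, -2.0000, 3.0000, 9.0000, 8.0000
Numerator Σ_{t=1}^{6}(x_t−x̄)(x_{t+1}−x̄) = 171.0000
Denominator Σ(x_t−x̄)² = 284.0000
r_1 = 171.0000 / 284.0000 = 0.602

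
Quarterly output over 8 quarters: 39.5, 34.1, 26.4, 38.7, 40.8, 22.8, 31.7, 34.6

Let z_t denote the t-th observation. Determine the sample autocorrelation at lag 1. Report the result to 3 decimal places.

-0.210

Mean z̄ = (39.5 + 34.1 + 26.4 + 38.7 + 40.8 + 22.8 + 31.7 + 34.6)/8 = 33.5750
Deviations from mean: 5.9250, 0.5250, -7.1750, 5.1250, 7.2250, -10.7750, -1.8750, 1.0250
Σ(z_t−z̄)(z_{t+1}−z̄) = (3.1106) + (-3.7669) + (-36.7719) + (37.0281) + (-77.8494) + (20.2031) + (-1.9219) = -59.9681
Denominator Σ(z_t−z̄)² = 285.9950
r_1 = -59.9681 / 285.9950 = -0.210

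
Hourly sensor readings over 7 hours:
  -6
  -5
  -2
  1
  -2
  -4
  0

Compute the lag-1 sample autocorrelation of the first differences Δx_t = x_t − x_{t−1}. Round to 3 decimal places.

-0.024

First differences Δx: 1, 3, 3, -3, -2, 4
Mean of differences = 1.0000
Numerator Σ(Δx_t−Δx̄)(Δx_{t+1}−Δx̄) = -1.0000
Denominator Σ(Δx_t−Δx̄)² = 42.0000
r_1(Δx) = -1.0000 / 42.0000 = -0.024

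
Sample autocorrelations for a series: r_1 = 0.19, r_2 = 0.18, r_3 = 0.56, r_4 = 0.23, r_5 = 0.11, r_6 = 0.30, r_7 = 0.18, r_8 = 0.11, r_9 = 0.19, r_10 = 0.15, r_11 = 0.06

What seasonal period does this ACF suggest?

The largest autocorrelation is r_3 = 0.56, with a weaker echo at lag 6 (0.30); the remaining lags stay at or below 0.23.
The dominant spike at lag 3 indicates a seasonal period of 3.

3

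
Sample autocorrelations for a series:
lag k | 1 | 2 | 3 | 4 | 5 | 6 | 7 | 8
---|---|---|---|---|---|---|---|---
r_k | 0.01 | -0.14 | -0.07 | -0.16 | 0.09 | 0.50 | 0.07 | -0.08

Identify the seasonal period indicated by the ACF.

6

The largest autocorrelation is r_6 = 0.50; the remaining lags stay at or below 0.09.
The dominant spike at lag 6 indicates a seasonal period of 6.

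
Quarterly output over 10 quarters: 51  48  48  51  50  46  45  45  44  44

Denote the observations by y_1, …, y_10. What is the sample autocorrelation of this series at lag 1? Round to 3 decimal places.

0.557

Mean ȳ = (51 + 48 + 48 + 51 + 50 + 46 + 45 + 45 + 44 + 44)/10 = 47.2000
Numerator Σ_{t=1}^{9}(y_t−ȳ)(y_{t+1}−ȳ) = 38.7600
Denominator Σ(y_t−ȳ)² = 69.6000
r_1 = 38.7600 / 69.6000 = 0.557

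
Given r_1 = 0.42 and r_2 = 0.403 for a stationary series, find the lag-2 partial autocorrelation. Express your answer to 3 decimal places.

0.275

φ_{22} = (r_2 − r_1²) / (1 − r_1²)
r_1² = (0.42)² = 0.1764
Numerator = 0.403 − 0.1764 = 0.2266; denominator = 1 − 0.1764 = 0.8236
φ_{22} = 0.2266 / 0.8236 = 0.275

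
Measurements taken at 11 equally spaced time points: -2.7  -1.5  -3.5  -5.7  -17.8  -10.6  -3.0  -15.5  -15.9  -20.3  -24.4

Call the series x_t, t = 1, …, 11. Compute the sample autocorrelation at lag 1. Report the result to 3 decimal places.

0.467

Mean x̄ = (-2.7 − 1.5 − 3.5 − 5.7 − 17.8 − 10.6 − 3.0 − 15.5 − 15.9 − 20.3 − 24.4)/11 = -10.9909
Numerator Σ_{t=1}^{10}(x_t−x̄)(x_{t+1}−x̄) = 310.4826
Denominator Σ(x_t−x̄)² = 664.1891
r_1 = 310.4826 / 664.1891 = 0.467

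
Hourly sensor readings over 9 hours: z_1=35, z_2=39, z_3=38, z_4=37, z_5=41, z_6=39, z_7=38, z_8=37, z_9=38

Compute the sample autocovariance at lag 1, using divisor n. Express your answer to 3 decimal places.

-0.333

Mean z̄ = (35 + 39 + 38 + 37 + 41 + 39 + 38 + 37 + 38)/9 = 38.0000
Σ_{t=1}^{8}(z_t−z̄)(z_{t+1}−z̄) = -3.0000
γ_1 = -3.0000 / 9 = -0.333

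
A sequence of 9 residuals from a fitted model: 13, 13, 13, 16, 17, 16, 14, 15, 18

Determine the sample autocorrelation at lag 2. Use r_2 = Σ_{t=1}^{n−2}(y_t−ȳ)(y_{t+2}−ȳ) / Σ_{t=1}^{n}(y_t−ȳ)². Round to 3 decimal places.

-0.214

Mean ȳ = (13 + 13 + 13 + 16 + 17 + 16 + 14 + 15 + 18)/9 = 15.0000
Σ(y_t−ȳ)(y_{t+2}−ȳ) = (4.0000) + (-2.0000) + (-4.0000) + (1.0000) + (-2.0000) + (0.0000) + (-3.0000) = -6.0000
Denominator Σ(y_t−ȳ)² = 28.0000
r_2 = -6.0000 / 28.0000 = -0.214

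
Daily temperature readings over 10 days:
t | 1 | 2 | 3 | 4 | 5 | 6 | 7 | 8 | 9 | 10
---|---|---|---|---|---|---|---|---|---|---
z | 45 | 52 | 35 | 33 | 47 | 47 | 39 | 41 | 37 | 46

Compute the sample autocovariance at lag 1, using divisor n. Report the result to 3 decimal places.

-2.304

Mean z̄ = (45 + 52 + 35 + 33 + 47 + 47 + 39 + 41 + 37 + 46)/10 = 42.2000
Σ_{t=1}^{9}(z_t−z̄)(z_{t+1}−z̄) = -23.0400
γ_1 = -23.0400 / 10 = -2.304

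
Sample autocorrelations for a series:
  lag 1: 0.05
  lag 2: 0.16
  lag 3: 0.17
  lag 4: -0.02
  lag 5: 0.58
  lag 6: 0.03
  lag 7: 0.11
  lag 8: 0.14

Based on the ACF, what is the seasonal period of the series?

The largest autocorrelation is r_5 = 0.58; the remaining lags stay at or below 0.17.
The dominant spike at lag 5 indicates a seasonal period of 5.

5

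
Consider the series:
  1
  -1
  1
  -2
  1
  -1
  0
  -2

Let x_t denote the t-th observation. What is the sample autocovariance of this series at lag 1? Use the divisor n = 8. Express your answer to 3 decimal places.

Mean x̄ = (1 − 1 + 1 − 2 + 1 − 1 + 0 − 2)/8 = -0.3750
Deviations: 1.3750, -0.6250, 1.3750, -1.6250, 1.3750, -0.6250, 0.3750, -1.6250
Σ_{t=1}^{7}(x_t−x̄)(x_{t+1}−x̄) = -7.8906
γ_1 = -7.8906 / 8 = -0.986

-0.986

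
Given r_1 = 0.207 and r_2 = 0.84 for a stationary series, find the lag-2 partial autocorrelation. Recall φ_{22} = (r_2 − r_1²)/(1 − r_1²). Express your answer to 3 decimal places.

0.833

φ_{22} = (r_2 − r_1²) / (1 − r_1²)
r_1² = (0.207)² = 0.042849
Numerator = 0.84 − 0.0428 = 0.7972; denominator = 1 − 0.0428 = 0.9572
φ_{22} = 0.7972 / 0.9572 = 0.833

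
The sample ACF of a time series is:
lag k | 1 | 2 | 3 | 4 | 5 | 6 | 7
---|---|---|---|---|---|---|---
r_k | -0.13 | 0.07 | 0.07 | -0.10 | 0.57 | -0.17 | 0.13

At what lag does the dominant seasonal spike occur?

The largest autocorrelation is r_5 = 0.57; the remaining lags stay at or below 0.13.
The dominant spike at lag 5 indicates a seasonal period of 5.

5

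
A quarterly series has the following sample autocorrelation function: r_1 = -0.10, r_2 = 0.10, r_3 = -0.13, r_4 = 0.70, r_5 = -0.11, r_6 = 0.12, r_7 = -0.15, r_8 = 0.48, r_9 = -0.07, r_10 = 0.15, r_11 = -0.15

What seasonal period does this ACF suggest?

The largest autocorrelation is r_4 = 0.70, with a weaker echo at lag 8 (0.48); the remaining lags stay at or below 0.15.
The dominant spike at lag 4 indicates a seasonal period of 4.

4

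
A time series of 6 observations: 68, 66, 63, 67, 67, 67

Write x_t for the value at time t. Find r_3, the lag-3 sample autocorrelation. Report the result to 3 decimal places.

-0.087

Mean x̄ = (68 + 66 + 63 + 67 + 67 + 67)/6 = 66.3333
Deviations from mean: 1.6667, -0.3333, -3.3333, 0.6667, 0.6667, 0.6667
Numerator Σ_{t=1}^{3}(x_t−x̄)(x_{t+3}−x̄) = -1.3333
Denominator Σ(x_t−x̄)² = 15.3333
r_3 = -1.3333 / 15.3333 = -0.087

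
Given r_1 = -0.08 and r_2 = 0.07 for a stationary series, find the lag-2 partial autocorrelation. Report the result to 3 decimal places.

0.064

φ_{22} = (r_2 − r_1²) / (1 − r_1²)
r_1² = (-0.08)² = 0.0064
Numerator = 0.07 − 0.0064 = 0.0636; denominator = 1 − 0.0064 = 0.9936
φ_{22} = 0.0636 / 0.9936 = 0.064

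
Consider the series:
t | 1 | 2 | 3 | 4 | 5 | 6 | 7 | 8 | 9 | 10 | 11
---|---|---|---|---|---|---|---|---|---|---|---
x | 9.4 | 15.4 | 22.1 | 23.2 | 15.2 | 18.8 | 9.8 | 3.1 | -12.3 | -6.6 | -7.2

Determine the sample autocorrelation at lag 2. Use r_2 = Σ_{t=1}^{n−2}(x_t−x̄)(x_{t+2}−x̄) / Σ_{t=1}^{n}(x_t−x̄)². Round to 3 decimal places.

0.452

Mean x̄ = (9.4 + 15.4 + 22.1 + 23.2 + 15.2 + 18.8 + 9.8 + 3.1 − 12.3 − 6.6 − 7.2)/11 = 8.2636
Numerator Σ_{t=1}^{9}(x_t−x̄)(x_{t+2}−x̄) = 695.0601
Denominator Σ(x_t−x̄)² = 1537.8255
r_2 = 695.0601 / 1537.8255 = 0.452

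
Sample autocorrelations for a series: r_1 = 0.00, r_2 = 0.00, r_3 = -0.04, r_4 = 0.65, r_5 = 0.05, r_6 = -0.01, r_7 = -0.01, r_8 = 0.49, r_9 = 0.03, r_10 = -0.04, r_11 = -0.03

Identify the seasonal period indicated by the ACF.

The largest autocorrelation is r_4 = 0.65, with a weaker echo at lag 8 (0.49); the remaining lags stay at or below 0.05.
The dominant spike at lag 4 indicates a seasonal period of 4.

4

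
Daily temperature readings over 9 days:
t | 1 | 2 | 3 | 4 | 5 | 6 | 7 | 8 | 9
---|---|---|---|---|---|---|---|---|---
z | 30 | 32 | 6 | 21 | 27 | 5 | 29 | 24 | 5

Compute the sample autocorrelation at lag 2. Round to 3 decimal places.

-0.361

Mean z̄ = (30 + 32 + 6 + 21 + 27 + 5 + 29 + 24 + 5)/9 = 19.8889
Σ(z_t−z̄)(z_{t+2}−z̄) = (-140.4321) + (13.4568) + (-98.7654) + (-16.5432) + (64.7901) + (-61.2099) + (-135.6543) = -374.3580
Denominator Σ(z_t−z̄)² = 1036.8889
r_2 = -374.3580 / 1036.8889 = -0.361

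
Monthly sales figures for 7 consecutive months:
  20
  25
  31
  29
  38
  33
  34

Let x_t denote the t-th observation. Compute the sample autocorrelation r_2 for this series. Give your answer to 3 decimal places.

Mean x̄ = (20 + 25 + 31 + 29 + 38 + 33 + 34)/7 = 30.0000
Deviations from mean: -10.0000, -5.0000, 1.0000, -1.0000, 8.0000, 3.0000, 4.0000
Σ(x_t−x̄)(x_{t+2}−x̄) = (-10.0000) + (5.0000) + (8.0000) + (-3.0000) + (32.0000) = 32.0000
Denominator Σ(x_t−x̄)² = 216.0000
r_2 = 32.0000 / 216.0000 = 0.148

0.148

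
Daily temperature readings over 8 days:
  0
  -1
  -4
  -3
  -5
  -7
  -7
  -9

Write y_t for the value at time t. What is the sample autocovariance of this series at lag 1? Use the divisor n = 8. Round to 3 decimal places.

4.531

Mean ȳ = (0 − 1 − 4 − 3 − 5 − 7 − 7 − 9)/8 = -4.5000
Deviations: 4.5000, 3.5000, 0.5000, 1.5000, -0.5000, -2.5000, -2.5000, -4.5000
Σ_{t=1}^{7}(y_t−ȳ)(y_{t+1}−ȳ) = 36.2500
γ_1 = 36.2500 / 8 = 4.531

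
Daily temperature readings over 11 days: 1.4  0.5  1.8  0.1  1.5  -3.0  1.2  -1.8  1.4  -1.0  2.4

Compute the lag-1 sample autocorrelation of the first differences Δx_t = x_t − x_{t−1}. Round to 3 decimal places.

First differences Δx: -0.9, 1.3, -1.7, 1.4, -4.5, 4.2, -3.0, 3.2, -2.4, 3.4
Mean of differences = 0.1000
Numerator Σ(Δx_t−Δx̄)(Δx_{t+1}−Δx̄) = -68.8600
Denominator Σ(Δx_t−Δx̄)² = 81.7000
r_1(Δx) = -68.8600 / 81.7000 = -0.843

-0.843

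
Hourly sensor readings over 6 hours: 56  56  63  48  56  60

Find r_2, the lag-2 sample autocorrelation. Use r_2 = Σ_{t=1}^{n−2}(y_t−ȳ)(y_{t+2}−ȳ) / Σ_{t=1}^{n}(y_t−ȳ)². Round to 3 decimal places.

-0.251

Mean ȳ = (56 + 56 + 63 + 48 + 56 + 60)/6 = 56.5000
Deviations from mean: -0.5000, -0.5000, 6.5000, -8.5000, -0.5000, 3.5000
Numerator Σ_{t=1}^{4}(y_t−ȳ)(y_{t+2}−ȳ) = -32.0000
Denominator Σ(y_t−ȳ)² = 127.5000
r_2 = -32.0000 / 127.5000 = -0.251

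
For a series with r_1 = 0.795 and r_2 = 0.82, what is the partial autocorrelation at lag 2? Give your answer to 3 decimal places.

0.511

φ_{22} = (r_2 − r_1²) / (1 − r_1²)
r_1² = (0.795)² = 0.632025
Numerator = 0.82 − 0.6320 = 0.1880; denominator = 1 − 0.6320 = 0.3680
φ_{22} = 0.1880 / 0.3680 = 0.511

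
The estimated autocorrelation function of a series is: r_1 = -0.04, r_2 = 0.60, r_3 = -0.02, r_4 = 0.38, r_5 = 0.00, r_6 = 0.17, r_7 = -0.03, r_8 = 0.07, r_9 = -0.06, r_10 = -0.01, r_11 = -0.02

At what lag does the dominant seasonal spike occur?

2

The largest autocorrelation is r_2 = 0.60, with weaker echoes at lags 4 (0.38) and 6 (0.17); the remaining lags stay at or below 0.07.
The dominant spike at lag 2 indicates a seasonal period of 2.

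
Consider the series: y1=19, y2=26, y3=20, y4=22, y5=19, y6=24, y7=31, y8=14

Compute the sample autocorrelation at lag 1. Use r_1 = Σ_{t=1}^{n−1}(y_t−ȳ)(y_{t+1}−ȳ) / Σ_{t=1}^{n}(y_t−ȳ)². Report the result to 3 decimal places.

Mean ȳ = (19 + 26 + 20 + 22 + 19 + 24 + 31 + 14)/8 = 21.8750
Σ(y_t−ȳ)(y_{t+1}−ȳ) = (-11.8594) + (-7.7344) + (-0.2344) + (-0.3594) + (-6.1094) + (19.3906) + (-71.8594) = -78.7656
Denominator Σ(y_t−ȳ)² = 186.8750
r_1 = -78.7656 / 186.8750 = -0.421

-0.421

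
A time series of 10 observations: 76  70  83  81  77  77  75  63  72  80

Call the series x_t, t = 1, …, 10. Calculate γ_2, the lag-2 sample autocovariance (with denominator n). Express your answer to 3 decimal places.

Mean x̄ = (76 + 70 + 83 + 81 + 77 + 77 + 75 + 63 + 72 + 80)/10 = 75.4000
Σ_{t=1}^{8}(x_t−x̄)(x_{t+2}−x̄) = -80.7200
γ_2 = -80.7200 / 10 = -8.072

-8.072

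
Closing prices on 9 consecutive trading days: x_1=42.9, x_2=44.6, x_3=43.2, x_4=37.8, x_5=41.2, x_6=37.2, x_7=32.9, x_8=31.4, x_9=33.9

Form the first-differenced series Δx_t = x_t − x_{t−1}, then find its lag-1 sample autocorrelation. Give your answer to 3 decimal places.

First differences Δx: 1.7, -1.4, -5.4, 3.4, -4.0, -4.3, -1.5, 2.5
Mean of differences = -1.1250
Numerator Σ(Δx_t−Δx̄)(Δx_{t+1}−Δx̄) = -22.9956
Denominator Σ(Δx_t−Δx̄)² = 78.4350
r_1(Δx) = -22.9956 / 78.4350 = -0.293

-0.293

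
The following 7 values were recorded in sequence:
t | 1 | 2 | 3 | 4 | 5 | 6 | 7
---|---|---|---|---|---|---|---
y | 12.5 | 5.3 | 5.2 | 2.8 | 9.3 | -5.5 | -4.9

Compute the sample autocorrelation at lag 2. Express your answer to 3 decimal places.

Mean ȳ = (12.5 + 5.3 + 5.2 + 2.8 + 9.3 − 5.5 − 4.9)/7 = 3.5286
Deviations from mean: 8.9714, 1.7714, 1.6714, -0.7286, 5.7714, -9.0286, -8.4286
Σ(y_t−ȳ)(y_{t+2}−ȳ) = (14.9951) + (-1.2906) + (9.6465) + (6.5780) + (-48.6449) = -18.7159
Denominator Σ(y_t−ȳ)² = 272.8143
r_2 = -18.7159 / 272.8143 = -0.069

-0.069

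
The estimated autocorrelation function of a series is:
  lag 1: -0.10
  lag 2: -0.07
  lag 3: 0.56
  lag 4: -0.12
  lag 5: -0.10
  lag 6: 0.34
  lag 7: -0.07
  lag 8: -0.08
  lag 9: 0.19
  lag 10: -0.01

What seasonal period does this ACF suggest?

3

The largest autocorrelation is r_3 = 0.56, with weaker echoes at lags 6 (0.34) and 9 (0.19); the remaining lags stay at or below -0.01.
The dominant spike at lag 3 indicates a seasonal period of 3.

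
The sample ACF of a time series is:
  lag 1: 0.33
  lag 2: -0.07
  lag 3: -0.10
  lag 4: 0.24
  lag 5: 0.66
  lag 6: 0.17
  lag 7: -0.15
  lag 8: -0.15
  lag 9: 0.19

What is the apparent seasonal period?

5

The largest autocorrelation is r_5 = 0.66; the remaining lags stay at or below 0.33.
The dominant spike at lag 5 indicates a seasonal period of 5.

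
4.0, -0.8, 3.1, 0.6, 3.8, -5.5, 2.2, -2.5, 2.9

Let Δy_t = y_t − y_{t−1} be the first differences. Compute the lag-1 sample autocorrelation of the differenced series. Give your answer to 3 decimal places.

-0.794

First differences Δy: -4.8, 3.9, -2.5, 3.2, -9.3, 7.7, -4.7, 5.4
Mean of differences = -0.1375
Numerator Σ(Δy_t−Δȳ)(Δy_{t+1}−Δȳ) = -199.6627
Denominator Σ(Δy_t−Δȳ)² = 251.6188
r_1(Δy) = -199.6627 / 251.6188 = -0.794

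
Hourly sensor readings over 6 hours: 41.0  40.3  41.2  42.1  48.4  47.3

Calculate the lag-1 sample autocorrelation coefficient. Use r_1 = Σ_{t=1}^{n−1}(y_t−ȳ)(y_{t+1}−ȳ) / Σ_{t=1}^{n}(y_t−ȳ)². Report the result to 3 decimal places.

0.485

Mean ȳ = (41.0 + 40.3 + 41.2 + 42.1 + 48.4 + 47.3)/6 = 43.3833
Deviations from mean: -2.3833, -3.0833, -2.1833, -1.2833, 5.0167, 3.9167
Numerator Σ_{t=1}^{5}(y_t−ȳ)(y_{t+1}−ȳ) = 30.0931
Denominator Σ(y_t−ȳ)² = 62.1083
r_1 = 30.0931 / 62.1083 = 0.485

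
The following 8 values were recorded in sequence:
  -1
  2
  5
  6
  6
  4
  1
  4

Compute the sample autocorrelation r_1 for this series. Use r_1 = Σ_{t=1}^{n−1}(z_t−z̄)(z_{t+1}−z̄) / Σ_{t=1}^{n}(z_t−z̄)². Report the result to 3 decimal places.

Mean z̄ = (-1 + 2 + 5 + 6 + 6 + 4 + 1 + 4)/8 = 3.3750
Numerator Σ_{t=1}^{7}(z_t−z̄)(z_{t+1}−z̄) = 13.6094
Denominator Σ(z_t−z̄)² = 43.8750
r_1 = 13.6094 / 43.8750 = 0.310

0.310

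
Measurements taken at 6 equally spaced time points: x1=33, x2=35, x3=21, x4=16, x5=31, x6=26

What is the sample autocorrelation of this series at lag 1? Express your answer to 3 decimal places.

Mean x̄ = (33 + 35 + 21 + 16 + 31 + 26)/6 = 27.0000
Deviations from mean: 6.0000, 8.0000, -6.0000, -11.0000, 4.0000, -1.0000
Σ(x_t−x̄)(x_{t+1}−x̄) = (48.0000) + (-48.0000) + (66.0000) + (-44.0000) + (-4.0000) = 18.0000
Denominator Σ(x_t−x̄)² = 274.0000
r_1 = 18.0000 / 274.0000 = 0.066

0.066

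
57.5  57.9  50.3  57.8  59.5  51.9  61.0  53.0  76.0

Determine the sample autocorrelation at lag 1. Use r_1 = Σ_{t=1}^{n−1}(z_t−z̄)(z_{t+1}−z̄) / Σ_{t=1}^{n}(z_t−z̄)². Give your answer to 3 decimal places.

-0.276

Mean z̄ = (57.5 + 57.9 + 50.3 + 57.8 + 59.5 + 51.9 + 61.0 + 53.0 + 76.0)/9 = 58.3222
Numerator Σ_{t=1}^{8}(z_t−z̄)(z_{t+1}−z̄) = -125.7894
Denominator Σ(z_t−z̄)² = 456.1156
r_1 = -125.7894 / 456.1156 = -0.276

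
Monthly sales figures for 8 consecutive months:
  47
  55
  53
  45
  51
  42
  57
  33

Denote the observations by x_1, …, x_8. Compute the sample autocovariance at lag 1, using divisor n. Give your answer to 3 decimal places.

Mean x̄ = (47 + 55 + 53 + 45 + 51 + 42 + 57 + 33)/8 = 47.8750
Deviations: -0.8750, 7.1250, 5.1250, -2.8750, 3.1250, -5.8750, 9.1250, -14.8750
Σ_{t=1}^{7}(x_t−x̄)(x_{t+1}−x̄) = -201.1406
γ_1 = -201.1406 / 8 = -25.143

-25.143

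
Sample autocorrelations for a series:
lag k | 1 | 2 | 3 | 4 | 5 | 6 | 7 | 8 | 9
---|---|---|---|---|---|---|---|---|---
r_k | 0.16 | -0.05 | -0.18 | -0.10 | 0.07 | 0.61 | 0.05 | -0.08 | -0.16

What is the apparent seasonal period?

6

The largest autocorrelation is r_6 = 0.61; the remaining lags stay at or below 0.16.
The dominant spike at lag 6 indicates a seasonal period of 6.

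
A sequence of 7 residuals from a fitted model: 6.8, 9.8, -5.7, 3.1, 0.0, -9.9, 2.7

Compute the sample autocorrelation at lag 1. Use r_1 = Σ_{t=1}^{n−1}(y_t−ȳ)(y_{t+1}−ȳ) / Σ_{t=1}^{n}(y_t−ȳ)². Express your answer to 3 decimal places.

-0.113

Mean ȳ = (6.8 + 9.8 − 5.7 + 3.1 + 0.0 − 9.9 + 2.7)/7 = 0.9714
Deviations from mean: 5.8286, 8.8286, -6.6714, 2.1286, -0.9714, -10.8714, 1.7286
Numerator Σ_{t=1}^{6}(y_t−ȳ)(y_{t+1}−ȳ) = -31.9408
Denominator Σ(y_t−ȳ)² = 283.0743
r_1 = -31.9408 / 283.0743 = -0.113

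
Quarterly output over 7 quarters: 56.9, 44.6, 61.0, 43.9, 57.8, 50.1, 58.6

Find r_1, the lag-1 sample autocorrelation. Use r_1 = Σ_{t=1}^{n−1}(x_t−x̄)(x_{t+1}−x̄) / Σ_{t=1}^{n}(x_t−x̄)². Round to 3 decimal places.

Mean x̄ = (56.9 + 44.6 + 61.0 + 43.9 + 57.8 + 50.1 + 58.6)/7 = 53.2714
Deviations from mean: 3.6286, -8.6714, 7.7286, -9.3714, 4.5286, -3.1714, 5.3286
Σ(x_t−x̄)(x_{t+1}−x̄) = (-31.4649) + (-67.0178) + (-72.4278) + (-42.4392) + (-14.3620) + (-16.8992) = -244.6108
Denominator Σ(x_t−x̄)² = 294.8743
r_1 = -244.6108 / 294.8743 = -0.830

-0.830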